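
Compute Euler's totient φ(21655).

16800

Factor: 21655 = 5 · 61 · 71.
φ(21655) = (5−1) · (61−1) · (71−1) = 4 · 60 · 70 = 16800.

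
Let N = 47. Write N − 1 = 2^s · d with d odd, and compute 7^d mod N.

1

47 − 1 = 46 = 2^1 · 23, so d = 23.
7^1 ≡ 7 (mod 47)
7^2 ≡ 7^2 = 49 ≡ 2 (mod 47)
7^4 ≡ 2^2 = 4 ≡ 4 (mod 47)
7^8 ≡ 4^2 = 16 ≡ 16 (mod 47)
7^16 ≡ 16^2 = 256 ≡ 21 (mod 47)
23 = 16 + 4 + 2 + 1 in binary powers of 2.
So 7^23 ≡ 21 · 4 · 2 · 7 ≡ 1 (mod 47).
Since 7^d ≡ 1 (mod 47), base 7 does not prove 47 composite.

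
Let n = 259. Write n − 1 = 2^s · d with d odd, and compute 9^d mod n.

211

259 − 1 = 258 = 2^1 · 129, so d = 129.
9^1 ≡ 9 (mod 259)
9^2 ≡ 9^2 = 81 ≡ 81 (mod 259)
9^4 ≡ 81^2 = 6561 ≡ 86 (mod 259)
9^8 ≡ 86^2 = 7396 ≡ 144 (mod 259)
9^16 ≡ 144^2 = 20736 ≡ 16 (mod 259)
9^32 ≡ 16^2 = 256 ≡ 256 (mod 259)
9^64 ≡ 256^2 = 65536 ≡ 9 (mod 259)
9^128 ≡ 9^2 = 81 ≡ 81 (mod 259)
129 = 128 + 1 in binary powers of 2.
So 9^129 ≡ 81 · 9 ≡ 211 (mod 259).
Squaring chain: 211; never reaches −1, so base 9 is a Miller–Rabin witness that 259 is composite.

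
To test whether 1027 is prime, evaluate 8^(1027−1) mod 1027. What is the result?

8^1 ≡ 8 (mod 1027)
8^2 ≡ 8^2 = 64 ≡ 64 (mod 1027)
8^4 ≡ 64^2 = 4096 ≡ 1015 (mod 1027)
8^8 ≡ 1015^2 = 1030225 ≡ 144 (mod 1027)
8^16 ≡ 144^2 = 20736 ≡ 196 (mod 1027)
8^32 ≡ 196^2 = 38416 ≡ 417 (mod 1027)
8^64 ≡ 417^2 = 173889 ≡ 326 (mod 1027)
8^128 ≡ 326^2 = 106276 ≡ 495 (mod 1027)
8^256 ≡ 495^2 = 245025 ≡ 599 (mod 1027)
8^512 ≡ 599^2 = 358801 ≡ 378 (mod 1027)
8^1024 ≡ 378^2 = 142884 ≡ 131 (mod 1027)
1026 = 1024 + 2 in binary powers of 2.
So 8^1026 ≡ 131 · 64 ≡ 168 (mod 1027).
Since 168 ≠ 1, base 8 is a Fermat witness: 1027 is composite.

168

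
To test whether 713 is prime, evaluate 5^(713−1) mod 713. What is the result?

315

5^1 ≡ 5 (mod 713)
5^2 ≡ 5^2 = 25 ≡ 25 (mod 713)
5^4 ≡ 25^2 = 625 ≡ 625 (mod 713)
5^8 ≡ 625^2 = 390625 ≡ 614 (mod 713)
5^16 ≡ 614^2 = 376996 ≡ 532 (mod 713)
5^32 ≡ 532^2 = 283024 ≡ 676 (mod 713)
5^64 ≡ 676^2 = 456976 ≡ 656 (mod 713)
5^128 ≡ 656^2 = 430336 ≡ 397 (mod 713)
5^256 ≡ 397^2 = 157609 ≡ 36 (mod 713)
5^512 ≡ 36^2 = 1296 ≡ 583 (mod 713)
712 = 512 + 128 + 64 + 8 in binary powers of 2.
So 5^712 ≡ 583 · 397 · 656 · 614 ≡ 315 (mod 713).
Since 315 ≠ 1, base 5 is a Fermat witness: 713 is composite.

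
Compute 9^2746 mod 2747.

9^1 ≡ 9 (mod 2747)
9^2 ≡ 9^2 = 81 ≡ 81 (mod 2747)
9^4 ≡ 81^2 = 6561 ≡ 1067 (mod 2747)
9^8 ≡ 1067^2 = 1138489 ≡ 1231 (mod 2747)
9^16 ≡ 1231^2 = 1515361 ≡ 1764 (mod 2747)
9^32 ≡ 1764^2 = 3111696 ≡ 2092 (mod 2747)
9^64 ≡ 2092^2 = 4376464 ≡ 493 (mod 2747)
9^128 ≡ 493^2 = 243049 ≡ 1313 (mod 2747)
9^256 ≡ 1313^2 = 1723969 ≡ 1600 (mod 2747)
9^512 ≡ 1600^2 = 2560000 ≡ 2543 (mod 2747)
9^1024 ≡ 2543^2 = 6466849 ≡ 411 (mod 2747)
9^2048 ≡ 411^2 = 168921 ≡ 1354 (mod 2747)
2746 = 2048 + 512 + 128 + 32 + 16 + 8 + 2 in binary powers of 2.
So 9^2746 ≡ 1354 · 2543 · 1313 · 2092 · 1764 · 1231 · 81 ≡ 40 (mod 2747).
Since 40 ≠ 1, base 9 is a Fermat witness: 2747 is composite.

40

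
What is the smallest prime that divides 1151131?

61

1151131 is odd.
Digit sum 13, not divisible by 3.
Ends in 1: not divisible by 5.
7: 1151131 = 7·164447 + 2
11: 1151131 = 11·104648 + 3
13: 1151131 = 13·88548 + 7
17: 1151131 = 17·67713 + 10
19: 1151131 = 19·60585 + 16
23: 1151131 = 23·50049 + 4
29: 1151131 = 29·39694 + 5
31: 1151131 = 31·37133 + 8
37: 1151131 = 37·31111 + 24
41: 1151131 = 41·28076 + 15
43: 1151131 = 43·26770 + 21
47: 1151131 = 47·24492 + 7
53: 1151131 = 53·21719 + 24
59: 1151131 = 59·19510 + 41
61: 1151131 = 61·18871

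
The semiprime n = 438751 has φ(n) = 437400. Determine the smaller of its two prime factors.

φ(n) = (p−1)(q−1) = n − (p+q) + 1, so p + q = 438751 − 437400 + 1 = 1352.
p and q are the roots of t² − 1352t + 438751 = 0.
Discriminant: 1352² − 4·438751 = 1827904 − 1755004 = 72900; √72900 = 270.
q = (1352 − 270)/2 = 541, p = (1352 + 270)/2 = 811.
Check: 541 · 811 = 438751.

541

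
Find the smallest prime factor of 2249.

13

2249 is odd.
Digit sum 17, not divisible by 3.
Ends in 9: not divisible by 5.
7: 2249 = 7·321 + 2
11: 2249 = 11·204 + 5
13: 2249 = 13·173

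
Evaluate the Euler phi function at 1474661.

1434672

Factor: 1474661 = 83 · 109 · 163.
φ(1474661) = (83−1) · (109−1) · (163−1) = 82 · 108 · 162 = 1434672.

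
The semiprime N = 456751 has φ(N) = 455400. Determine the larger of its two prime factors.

691

φ(n) = (p−1)(q−1) = n − (p+q) + 1, so p + q = 456751 − 455400 + 1 = 1352.
p and q are the roots of t² − 1352t + 456751 = 0.
Discriminant: 1352² − 4·456751 = 1827904 − 1827004 = 900; √900 = 30.
q = (1352 − 30)/2 = 661, p = (1352 + 30)/2 = 691.
Check: 661 · 691 = 456751.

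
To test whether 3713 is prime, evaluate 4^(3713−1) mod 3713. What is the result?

4^1 ≡ 4 (mod 3713)
4^2 ≡ 4^2 = 16 ≡ 16 (mod 3713)
4^4 ≡ 16^2 = 256 ≡ 256 (mod 3713)
4^8 ≡ 256^2 = 65536 ≡ 2415 (mod 3713)
4^16 ≡ 2415^2 = 5832225 ≡ 2815 (mod 3713)
4^32 ≡ 2815^2 = 7924225 ≡ 683 (mod 3713)
4^64 ≡ 683^2 = 466489 ≡ 2364 (mod 3713)
4^128 ≡ 2364^2 = 5588496 ≡ 431 (mod 3713)
4^256 ≡ 431^2 = 185761 ≡ 111 (mod 3713)
4^512 ≡ 111^2 = 12321 ≡ 1182 (mod 3713)
4^1024 ≡ 1182^2 = 1397124 ≡ 1036 (mod 3713)
4^2048 ≡ 1036^2 = 1073296 ≡ 239 (mod 3713)
3712 = 2048 + 1024 + 512 + 128 in binary powers of 2.
So 4^3712 ≡ 239 · 1036 · 1182 · 431 ≡ 3033 (mod 3713).
Since 3033 ≠ 1, base 4 is a Fermat witness: 3713 is composite.

3033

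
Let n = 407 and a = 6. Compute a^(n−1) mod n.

6^1 ≡ 6 (mod 407)
6^2 ≡ 6^2 = 36 ≡ 36 (mod 407)
6^4 ≡ 36^2 = 1296 ≡ 75 (mod 407)
6^8 ≡ 75^2 = 5625 ≡ 334 (mod 407)
6^16 ≡ 334^2 = 111556 ≡ 38 (mod 407)
6^32 ≡ 38^2 = 1444 ≡ 223 (mod 407)
6^64 ≡ 223^2 = 49729 ≡ 75 (mod 407)
6^128 ≡ 75^2 = 5625 ≡ 334 (mod 407)
6^256 ≡ 334^2 = 111556 ≡ 38 (mod 407)
406 = 256 + 128 + 16 + 4 + 2 in binary powers of 2.
So 6^406 ≡ 38 · 334 · 38 · 75 · 36 ≡ 258 (mod 407).
Since 258 ≠ 1, base 6 is a Fermat witness: 407 is composite.

258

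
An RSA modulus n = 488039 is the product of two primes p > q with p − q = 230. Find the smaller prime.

593

Since p = q + 230, we have 488039 = q(q + 230), so q² + 230q − 488039 = 0.
Discriminant: 230² + 4·488039 = 52900 + 1952156 = 2005056; √2005056 = 1416.
q = (−230 + 1416)/2 = 593, and p = q + 230 = 823.
Check: 593 · 823 = 488039.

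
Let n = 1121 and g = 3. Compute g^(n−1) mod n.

3^1 ≡ 3 (mod 1121)
3^2 ≡ 3^2 = 9 ≡ 9 (mod 1121)
3^4 ≡ 9^2 = 81 ≡ 81 (mod 1121)
3^8 ≡ 81^2 = 6561 ≡ 956 (mod 1121)
3^16 ≡ 956^2 = 913936 ≡ 321 (mod 1121)
3^32 ≡ 321^2 = 103041 ≡ 1030 (mod 1121)
3^64 ≡ 1030^2 = 1060900 ≡ 434 (mod 1121)
3^128 ≡ 434^2 = 188356 ≡ 28 (mod 1121)
3^256 ≡ 28^2 = 784 ≡ 784 (mod 1121)
3^512 ≡ 784^2 = 614656 ≡ 348 (mod 1121)
3^1024 ≡ 348^2 = 121104 ≡ 36 (mod 1121)
1120 = 1024 + 64 + 32 in binary powers of 2.
So 3^1120 ≡ 36 · 434 · 1030 ≡ 765 (mod 1121).
Since 765 ≠ 1, base 3 is a Fermat witness: 1121 is composite.

765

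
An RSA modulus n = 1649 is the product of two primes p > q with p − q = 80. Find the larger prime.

Since p = q + 80, we have 1649 = q(q + 80), so q² + 80q − 1649 = 0.
Discriminant: 80² + 4·1649 = 6400 + 6596 = 12996; √12996 = 114.
q = (−80 + 114)/2 = 17, and p = q + 80 = 97.
Check: 17 · 97 = 1649.

97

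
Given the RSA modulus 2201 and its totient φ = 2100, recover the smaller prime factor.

φ(n) = (p−1)(q−1) = n − (p+q) + 1, so p + q = 2201 − 2100 + 1 = 102.
p and q are the roots of t² − 102t + 2201 = 0.
Discriminant: 102² − 4·2201 = 10404 − 8804 = 1600; √1600 = 40.
q = (102 − 40)/2 = 31, p = (102 + 40)/2 = 71.
Check: 31 · 71 = 2201.

31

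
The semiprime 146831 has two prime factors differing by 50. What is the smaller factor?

359

Since p = q + 50, we have 146831 = q(q + 50), so q² + 50q − 146831 = 0.
Discriminant: 50² + 4·146831 = 2500 + 587324 = 589824; √589824 = 768.
q = (−50 + 768)/2 = 359, and p = q + 50 = 409.
Check: 359 · 409 = 146831.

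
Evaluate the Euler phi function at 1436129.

Factor: 1436129 = 73 · 103 · 191.
φ(1436129) = (73−1) · (103−1) · (191−1) = 72 · 102 · 190 = 1395360.

1395360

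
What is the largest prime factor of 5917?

5917 = 61 · 97
97 is prime.
So 5917 = 61 · 97; the largest prime factor is 97.

97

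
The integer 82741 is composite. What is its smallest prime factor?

82741 is odd.
Digit sum 22, not divisible by 3.
Ends in 1: not divisible by 5.
7: 82741 = 7·11820 + 1
11: 82741 = 11·7521 + 10
13: 82741 = 13·6364 + 9
17: 82741 = 17·4867 + 2
19: 82741 = 19·4354 + 15
23: 82741 = 23·3597 + 10
29: 82741 = 29·2853 + 4
31: 82741 = 31·2669 + 2
37: 82741 = 37·2236 + 9
41: 82741 = 41·2018 + 3
43: 82741 = 43·1924 + 9
47: 82741 = 47·1760 + 21
53: 82741 = 53·1561 + 8
59: 82741 = 59·1402 + 23
61: 82741 = 61·1356 + 25
67: 82741 = 67·1234 + 63
71: 82741 = 71·1165 + 26
73: 82741 = 73·1133 + 32
79: 82741 = 79·1047 + 28
83: 82741 = 83·996 + 73
89: 82741 = 89·929 + 60
97: 82741 = 97·853

97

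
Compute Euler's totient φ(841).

Factor: 841 = 29^2.
φ(841) = 29^1·(29−1) = 812.

812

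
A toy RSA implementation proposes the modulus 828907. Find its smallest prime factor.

828907 is odd.
Digit sum 34, not divisible by 3.
Ends in 7: not divisible by 5.
7: 828907 = 7·118415 + 2
11: 828907 = 11·75355 + 2
13: 828907 = 13·63762 + 1
17: 828907 = 17·48759 + 4
19: 828907 = 19·43626 + 13
23: 828907 = 23·36039 + 10
29: 828907 = 29·28583

29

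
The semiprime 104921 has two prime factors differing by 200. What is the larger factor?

439

Since p = q + 200, we have 104921 = q(q + 200), so q² + 200q − 104921 = 0.
Discriminant: 200² + 4·104921 = 40000 + 419684 = 459684; √459684 = 678.
q = (−200 + 678)/2 = 239, and p = q + 200 = 439.
Check: 239 · 439 = 104921.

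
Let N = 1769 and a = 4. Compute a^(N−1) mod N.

4^1 ≡ 4 (mod 1769)
4^2 ≡ 4^2 = 16 ≡ 16 (mod 1769)
4^4 ≡ 16^2 = 256 ≡ 256 (mod 1769)
4^8 ≡ 256^2 = 65536 ≡ 83 (mod 1769)
4^16 ≡ 83^2 = 6889 ≡ 1582 (mod 1769)
4^32 ≡ 1582^2 = 2502724 ≡ 1358 (mod 1769)
4^64 ≡ 1358^2 = 1844164 ≡ 866 (mod 1769)
4^128 ≡ 866^2 = 749956 ≡ 1669 (mod 1769)
4^256 ≡ 1669^2 = 2785561 ≡ 1155 (mod 1769)
4^512 ≡ 1155^2 = 1334025 ≡ 199 (mod 1769)
4^1024 ≡ 199^2 = 39601 ≡ 683 (mod 1769)
1768 = 1024 + 512 + 128 + 64 + 32 + 8 in binary powers of 2.
So 4^1768 ≡ 683 · 199 · 1669 · 866 · 1358 · 83 ≡ 1445 (mod 1769).
Since 1445 ≠ 1, base 4 is a Fermat witness: 1769 is composite.

1445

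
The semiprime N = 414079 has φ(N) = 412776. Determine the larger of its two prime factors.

φ(n) = (p−1)(q−1) = n − (p+q) + 1, so p + q = 414079 − 412776 + 1 = 1304.
p and q are the roots of t² − 1304t + 414079 = 0.
Discriminant: 1304² − 4·414079 = 1700416 − 1656316 = 44100; √44100 = 210.
q = (1304 − 210)/2 = 547, p = (1304 + 210)/2 = 757.
Check: 547 · 757 = 414079.

757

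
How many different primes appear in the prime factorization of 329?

329 = 7 · 47
329 = 7 · 47, which has 2 distinct prime factors.

2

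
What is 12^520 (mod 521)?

1

12^1 ≡ 12 (mod 521)
12^2 ≡ 12^2 = 144 ≡ 144 (mod 521)
12^4 ≡ 144^2 = 20736 ≡ 417 (mod 521)
12^8 ≡ 417^2 = 173889 ≡ 396 (mod 521)
12^16 ≡ 396^2 = 156816 ≡ 516 (mod 521)
12^32 ≡ 516^2 = 266256 ≡ 25 (mod 521)
12^64 ≡ 25^2 = 625 ≡ 104 (mod 521)
12^128 ≡ 104^2 = 10816 ≡ 396 (mod 521)
12^256 ≡ 396^2 = 156816 ≡ 516 (mod 521)
12^512 ≡ 516^2 = 266256 ≡ 25 (mod 521)
520 = 512 + 8 in binary powers of 2.
So 12^520 ≡ 25 · 396 ≡ 1 (mod 521).
Since the result is 1, base 12 gives no evidence that 521 is composite.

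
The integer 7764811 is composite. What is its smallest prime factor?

7764811 is odd.
Digit sum 34, not divisible by 3.
Ends in 1: not divisible by 5.
7: 7764811 = 7·1109258 + 5
11: 7764811 = 11·705891 + 10
13: 7764811 = 13·597293 + 2
17: 7764811 = 17·456753 + 10
19: 7764811 = 19·408674 + 5
23: 7764811 = 23·337600 + 11
29: 7764811 = 29·267752 + 3
31: 7764811 = 31·250477 + 24
37: 7764811 = 37·209859 + 28
41: 7764811 = 41·189385 + 26
43: 7764811 = 43·180577

43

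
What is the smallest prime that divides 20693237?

20693237 is odd.
Digit sum 32, not divisible by 3.
Ends in 7: not divisible by 5.
7: 20693237 = 7·2956176 + 5
11: 20693237 = 11·1881203 + 4
13: 20693237 = 13·1591787 + 6
17: 20693237 = 17·1217249 + 4
19: 20693237 = 19·1089117 + 14
23: 20693237 = 23·899705 + 22
29: 20693237 = 29·713559 + 26
31: 20693237 = 31·667523 + 24
37: 20693237 = 37·559276 + 25
41: 20693237 = 41·504713 + 4
43: 20693237 = 43·481238 + 3
47: 20693237 = 47·440281 + 30
53: 20693237 = 53·390438 + 23
59: 20693237 = 59·350732 + 49
61: 20693237 = 61·339233 + 24
67: 20693237 = 67·308854 + 19
71: 20693237 = 71·291454 + 3
73: 20693237 = 73·283469

73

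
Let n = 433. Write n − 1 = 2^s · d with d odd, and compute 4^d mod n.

254

433 − 1 = 432 = 2^4 · 27, so d = 27.
4^1 ≡ 4 (mod 433)
4^2 ≡ 4^2 = 16 ≡ 16 (mod 433)
4^4 ≡ 16^2 = 256 ≡ 256 (mod 433)
4^8 ≡ 256^2 = 65536 ≡ 153 (mod 433)
4^16 ≡ 153^2 = 23409 ≡ 27 (mod 433)
27 = 16 + 8 + 2 + 1 in binary powers of 2.
So 4^27 ≡ 27 · 153 · 16 · 4 ≡ 254 (mod 433).
Squaring chain: 254 → 432 → 1 → 1; reaches −1, so base 4 does not prove 433 composite.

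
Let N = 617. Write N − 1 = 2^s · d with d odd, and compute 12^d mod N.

478

617 − 1 = 616 = 2^3 · 77, so d = 77.
12^1 ≡ 12 (mod 617)
12^2 ≡ 12^2 = 144 ≡ 144 (mod 617)
12^4 ≡ 144^2 = 20736 ≡ 375 (mod 617)
12^8 ≡ 375^2 = 140625 ≡ 566 (mod 617)
12^16 ≡ 566^2 = 320356 ≡ 133 (mod 617)
12^32 ≡ 133^2 = 17689 ≡ 413 (mod 617)
12^64 ≡ 413^2 = 170569 ≡ 277 (mod 617)
77 = 64 + 8 + 4 + 1 in binary powers of 2.
So 12^77 ≡ 277 · 566 · 375 · 12 ≡ 478 (mod 617).
Squaring chain: 478 → 194 → 616; reaches −1, so base 12 does not prove 617 composite.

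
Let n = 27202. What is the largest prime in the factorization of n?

67

27202 = 2 · 13601
13601 = 7 · 1943
1943 = 29 · 67
67 is prime.
So 27202 = 2 · 7 · 29 · 67; the largest prime factor is 67.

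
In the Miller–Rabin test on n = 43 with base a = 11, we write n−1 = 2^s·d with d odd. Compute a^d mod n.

1

43 − 1 = 42 = 2^1 · 21, so d = 21.
11^1 ≡ 11 (mod 43)
11^2 ≡ 11^2 = 121 ≡ 35 (mod 43)
11^4 ≡ 35^2 = 1225 ≡ 21 (mod 43)
11^8 ≡ 21^2 = 441 ≡ 11 (mod 43)
11^16 ≡ 11^2 = 121 ≡ 35 (mod 43)
21 = 16 + 4 + 1 in binary powers of 2.
So 11^21 ≡ 35 · 21 · 11 ≡ 1 (mod 43).
Since 11^d ≡ 1 (mod 43), base 11 does not prove 43 composite.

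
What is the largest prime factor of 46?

46 = 2 · 23
23 is prime.
So 46 = 2 · 23; the largest prime factor is 23.

23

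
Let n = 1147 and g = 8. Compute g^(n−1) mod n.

628

8^1 ≡ 8 (mod 1147)
8^2 ≡ 8^2 = 64 ≡ 64 (mod 1147)
8^4 ≡ 64^2 = 4096 ≡ 655 (mod 1147)
8^8 ≡ 655^2 = 429025 ≡ 47 (mod 1147)
8^16 ≡ 47^2 = 2209 ≡ 1062 (mod 1147)
8^32 ≡ 1062^2 = 1127844 ≡ 343 (mod 1147)
8^64 ≡ 343^2 = 117649 ≡ 655 (mod 1147)
8^128 ≡ 655^2 = 429025 ≡ 47 (mod 1147)
8^256 ≡ 47^2 = 2209 ≡ 1062 (mod 1147)
8^512 ≡ 1062^2 = 1127844 ≡ 343 (mod 1147)
8^1024 ≡ 343^2 = 117649 ≡ 655 (mod 1147)
1146 = 1024 + 64 + 32 + 16 + 8 + 2 in binary powers of 2.
So 8^1146 ≡ 655 · 655 · 343 · 1062 · 47 · 64 ≡ 628 (mod 1147).
Since 628 ≠ 1, base 8 is a Fermat witness: 1147 is composite.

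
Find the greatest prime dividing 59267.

97

59267 = 13 · 4559
4559 = 47 · 97
97 is prime.
So 59267 = 13 · 47 · 97; the largest prime factor is 97.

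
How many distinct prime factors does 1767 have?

1767 = 3 · 589
589 = 19 · 31
1767 = 3 · 19 · 31, which has 3 distinct prime factors.

3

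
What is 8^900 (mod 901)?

8^1 ≡ 8 (mod 901)
8^2 ≡ 8^2 = 64 ≡ 64 (mod 901)
8^4 ≡ 64^2 = 4096 ≡ 492 (mod 901)
8^8 ≡ 492^2 = 242064 ≡ 596 (mod 901)
8^16 ≡ 596^2 = 355216 ≡ 222 (mod 901)
8^32 ≡ 222^2 = 49284 ≡ 630 (mod 901)
8^64 ≡ 630^2 = 396900 ≡ 460 (mod 901)
8^128 ≡ 460^2 = 211600 ≡ 766 (mod 901)
8^256 ≡ 766^2 = 586756 ≡ 205 (mod 901)
8^512 ≡ 205^2 = 42025 ≡ 579 (mod 901)
900 = 512 + 256 + 128 + 4 in binary powers of 2.
So 8^900 ≡ 579 · 205 · 766 · 492 ≡ 169 (mod 901).
Since 169 ≠ 1, base 8 is a Fermat witness: 901 is composite.

169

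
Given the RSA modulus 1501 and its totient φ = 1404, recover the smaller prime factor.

19

φ(n) = (p−1)(q−1) = n − (p+q) + 1, so p + q = 1501 − 1404 + 1 = 98.
p and q are the roots of t² − 98t + 1501 = 0.
Discriminant: 98² − 4·1501 = 9604 − 6004 = 3600; √3600 = 60.
q = (98 − 60)/2 = 19, p = (98 + 60)/2 = 79.
Check: 19 · 79 = 1501.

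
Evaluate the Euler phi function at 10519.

10296

Factor: 10519 = 67 · 157.
φ(10519) = (67−1) · (157−1) = 66 · 156 = 10296.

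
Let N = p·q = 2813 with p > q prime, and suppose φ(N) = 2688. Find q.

φ(n) = (p−1)(q−1) = n − (p+q) + 1, so p + q = 2813 − 2688 + 1 = 126.
p and q are the roots of t² − 126t + 2813 = 0.
Discriminant: 126² − 4·2813 = 15876 − 11252 = 4624; √4624 = 68.
q = (126 − 68)/2 = 29, p = (126 + 68)/2 = 97.
Check: 29 · 97 = 2813.

29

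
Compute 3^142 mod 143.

42

3^1 ≡ 3 (mod 143)
3^2 ≡ 3^2 = 9 ≡ 9 (mod 143)
3^4 ≡ 9^2 = 81 ≡ 81 (mod 143)
3^8 ≡ 81^2 = 6561 ≡ 126 (mod 143)
3^16 ≡ 126^2 = 15876 ≡ 3 (mod 143)
3^32 ≡ 3^2 = 9 ≡ 9 (mod 143)
3^64 ≡ 9^2 = 81 ≡ 81 (mod 143)
3^128 ≡ 81^2 = 6561 ≡ 126 (mod 143)
142 = 128 + 8 + 4 + 2 in binary powers of 2.
So 3^142 ≡ 126 · 126 · 81 · 9 ≡ 42 (mod 143).
Since 42 ≠ 1, base 3 is a Fermat witness: 143 is composite.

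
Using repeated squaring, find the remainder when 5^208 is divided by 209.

81

5^1 ≡ 5 (mod 209)
5^2 ≡ 5^2 = 25 ≡ 25 (mod 209)
5^4 ≡ 25^2 = 625 ≡ 207 (mod 209)
5^8 ≡ 207^2 = 42849 ≡ 4 (mod 209)
5^16 ≡ 4^2 = 16 ≡ 16 (mod 209)
5^32 ≡ 16^2 = 256 ≡ 47 (mod 209)
5^64 ≡ 47^2 = 2209 ≡ 119 (mod 209)
5^128 ≡ 119^2 = 14161 ≡ 158 (mod 209)
208 = 128 + 64 + 16 in binary powers of 2.
So 5^208 ≡ 158 · 119 · 16 ≡ 81 (mod 209).
Since 81 ≠ 1, base 5 is a Fermat witness: 209 is composite.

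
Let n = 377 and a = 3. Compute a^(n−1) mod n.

3^1 ≡ 3 (mod 377)
3^2 ≡ 3^2 = 9 ≡ 9 (mod 377)
3^4 ≡ 9^2 = 81 ≡ 81 (mod 377)
3^8 ≡ 81^2 = 6561 ≡ 152 (mod 377)
3^16 ≡ 152^2 = 23104 ≡ 107 (mod 377)
3^32 ≡ 107^2 = 11449 ≡ 139 (mod 377)
3^64 ≡ 139^2 = 19321 ≡ 94 (mod 377)
3^128 ≡ 94^2 = 8836 ≡ 165 (mod 377)
3^256 ≡ 165^2 = 27225 ≡ 81 (mod 377)
376 = 256 + 64 + 32 + 16 + 8 in binary powers of 2.
So 3^376 ≡ 81 · 94 · 139 · 107 · 152 ≡ 16 (mod 377).
Since 16 ≠ 1, base 3 is a Fermat witness: 377 is composite.

16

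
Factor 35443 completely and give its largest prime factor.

35443 = 23 · 1541
1541 = 23 · 67
67 is prime.
So 35443 = 23^2 · 67; the largest prime factor is 67.

67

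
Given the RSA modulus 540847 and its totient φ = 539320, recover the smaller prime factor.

φ(n) = (p−1)(q−1) = n − (p+q) + 1, so p + q = 540847 − 539320 + 1 = 1528.
p and q are the roots of t² − 1528t + 540847 = 0.
Discriminant: 1528² − 4·540847 = 2334784 − 2163388 = 171396; √171396 = 414.
q = (1528 − 414)/2 = 557, p = (1528 + 414)/2 = 971.
Check: 557 · 971 = 540847.

557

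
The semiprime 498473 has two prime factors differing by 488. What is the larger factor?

Since p = q + 488, we have 498473 = q(q + 488), so q² + 488q − 498473 = 0.
Discriminant: 488² + 4·498473 = 238144 + 1993892 = 2232036; √2232036 = 1494.
q = (−488 + 1494)/2 = 503, and p = q + 488 = 991.
Check: 503 · 991 = 498473.

991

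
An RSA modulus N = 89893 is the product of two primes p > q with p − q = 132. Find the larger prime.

Since p = q + 132, we have 89893 = q(q + 132), so q² + 132q − 89893 = 0.
Discriminant: 132² + 4·89893 = 17424 + 359572 = 376996; √376996 = 614.
q = (−132 + 614)/2 = 241, and p = q + 132 = 373.
Check: 241 · 373 = 89893.

373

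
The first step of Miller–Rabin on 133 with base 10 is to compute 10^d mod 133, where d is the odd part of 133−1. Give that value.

27

133 − 1 = 132 = 2^2 · 33, so d = 33.
10^1 ≡ 10 (mod 133)
10^2 ≡ 10^2 = 100 ≡ 100 (mod 133)
10^4 ≡ 100^2 = 10000 ≡ 25 (mod 133)
10^8 ≡ 25^2 = 625 ≡ 93 (mod 133)
10^16 ≡ 93^2 = 8649 ≡ 4 (mod 133)
10^32 ≡ 4^2 = 16 ≡ 16 (mod 133)
33 = 32 + 1 in binary powers of 2.
So 10^33 ≡ 16 · 10 ≡ 27 (mod 133).
Squaring chain: 27 → 64; never reaches −1, so base 10 is a Miller–Rabin witness that 133 is composite.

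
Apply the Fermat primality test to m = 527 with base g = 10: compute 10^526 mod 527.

10^1 ≡ 10 (mod 527)
10^2 ≡ 10^2 = 100 ≡ 100 (mod 527)
10^4 ≡ 100^2 = 10000 ≡ 514 (mod 527)
10^8 ≡ 514^2 = 264196 ≡ 169 (mod 527)
10^16 ≡ 169^2 = 28561 ≡ 103 (mod 527)
10^32 ≡ 103^2 = 10609 ≡ 69 (mod 527)
10^64 ≡ 69^2 = 4761 ≡ 18 (mod 527)
10^128 ≡ 18^2 = 324 ≡ 324 (mod 527)
10^256 ≡ 324^2 = 104976 ≡ 103 (mod 527)
10^512 ≡ 103^2 = 10609 ≡ 69 (mod 527)
526 = 512 + 8 + 4 + 2 in binary powers of 2.
So 10^526 ≡ 69 · 169 · 514 · 100 ≡ 382 (mod 527).
Since 382 ≠ 1, base 10 is a Fermat witness: 527 is composite.

382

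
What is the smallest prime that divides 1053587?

53

1053587 is odd.
Digit sum 29, not divisible by 3.
Ends in 7: not divisible by 5.
7: 1053587 = 7·150512 + 3
11: 1053587 = 11·95780 + 7
13: 1053587 = 13·81045 + 2
17: 1053587 = 17·61975 + 12
19: 1053587 = 19·55451 + 18
23: 1053587 = 23·45808 + 3
29: 1053587 = 29·36330 + 17
31: 1053587 = 31·33986 + 21
37: 1053587 = 37·28475 + 12
41: 1053587 = 41·25697 + 10
43: 1053587 = 43·24502 + 1
47: 1053587 = 47·22416 + 35
53: 1053587 = 53·19879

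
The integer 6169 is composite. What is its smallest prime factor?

31

6169 is odd.
Digit sum 22, not divisible by 3.
Ends in 9: not divisible by 5.
7: 6169 = 7·881 + 2
11: 6169 = 11·560 + 9
13: 6169 = 13·474 + 7
17: 6169 = 17·362 + 15
19: 6169 = 19·324 + 13
23: 6169 = 23·268 + 5
29: 6169 = 29·212 + 21
31: 6169 = 31·199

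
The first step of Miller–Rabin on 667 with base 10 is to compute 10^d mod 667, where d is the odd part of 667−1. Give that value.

172

667 − 1 = 666 = 2^1 · 333, so d = 333.
10^1 ≡ 10 (mod 667)
10^2 ≡ 10^2 = 100 ≡ 100 (mod 667)
10^4 ≡ 100^2 = 10000 ≡ 662 (mod 667)
10^8 ≡ 662^2 = 438244 ≡ 25 (mod 667)
10^16 ≡ 25^2 = 625 ≡ 625 (mod 667)
10^32 ≡ 625^2 = 390625 ≡ 430 (mod 667)
10^64 ≡ 430^2 = 184900 ≡ 141 (mod 667)
10^128 ≡ 141^2 = 19881 ≡ 538 (mod 667)
10^256 ≡ 538^2 = 289444 ≡ 633 (mod 667)
333 = 256 + 64 + 8 + 4 + 1 in binary powers of 2.
So 10^333 ≡ 633 · 141 · 25 · 662 · 10 ≡ 172 (mod 667).
Squaring chain: 172; never reaches −1, so base 10 is a Miller–Rabin witness that 667 is composite.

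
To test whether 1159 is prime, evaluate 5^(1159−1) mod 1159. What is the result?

5^1 ≡ 5 (mod 1159)
5^2 ≡ 5^2 = 25 ≡ 25 (mod 1159)
5^4 ≡ 25^2 = 625 ≡ 625 (mod 1159)
5^8 ≡ 625^2 = 390625 ≡ 42 (mod 1159)
5^16 ≡ 42^2 = 1764 ≡ 605 (mod 1159)
5^32 ≡ 605^2 = 366025 ≡ 940 (mod 1159)
5^64 ≡ 940^2 = 883600 ≡ 442 (mod 1159)
5^128 ≡ 442^2 = 195364 ≡ 652 (mod 1159)
5^256 ≡ 652^2 = 425104 ≡ 910 (mod 1159)
5^512 ≡ 910^2 = 828100 ≡ 574 (mod 1159)
5^1024 ≡ 574^2 = 329476 ≡ 320 (mod 1159)
1158 = 1024 + 128 + 4 + 2 in binary powers of 2.
So 5^1158 ≡ 320 · 652 · 625 · 25 ≡ 729 (mod 1159).
Since 729 ≠ 1, base 5 is a Fermat witness: 1159 is composite.

729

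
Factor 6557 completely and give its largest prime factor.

6557 = 79 · 83
83 is prime.
So 6557 = 79 · 83; the largest prime factor is 83.

83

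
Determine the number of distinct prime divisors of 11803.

11803 = 11 · 1073
1073 = 29 · 37
11803 = 11 · 29 · 37, which has 3 distinct prime factors.

3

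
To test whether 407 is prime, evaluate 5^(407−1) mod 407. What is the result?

104

5^1 ≡ 5 (mod 407)
5^2 ≡ 5^2 = 25 ≡ 25 (mod 407)
5^4 ≡ 25^2 = 625 ≡ 218 (mod 407)
5^8 ≡ 218^2 = 47524 ≡ 312 (mod 407)
5^16 ≡ 312^2 = 97344 ≡ 71 (mod 407)
5^32 ≡ 71^2 = 5041 ≡ 157 (mod 407)
5^64 ≡ 157^2 = 24649 ≡ 229 (mod 407)
5^128 ≡ 229^2 = 52441 ≡ 345 (mod 407)
5^256 ≡ 345^2 = 119025 ≡ 181 (mod 407)
406 = 256 + 128 + 16 + 4 + 2 in binary powers of 2.
So 5^406 ≡ 181 · 345 · 71 · 218 · 25 ≡ 104 (mod 407).
Since 104 ≠ 1, base 5 is a Fermat witness: 407 is composite.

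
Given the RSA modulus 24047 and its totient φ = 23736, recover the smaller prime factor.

φ(n) = (p−1)(q−1) = n − (p+q) + 1, so p + q = 24047 − 23736 + 1 = 312.
p and q are the roots of t² − 312t + 24047 = 0.
Discriminant: 312² − 4·24047 = 97344 − 96188 = 1156; √1156 = 34.
q = (312 − 34)/2 = 139, p = (312 + 34)/2 = 173.
Check: 139 · 173 = 24047.

139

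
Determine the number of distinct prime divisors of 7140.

7140 = 2^2 · 1785
1785 = 3 · 595
595 = 5 · 119
119 = 7 · 17
7140 = 2^2 · 3 · 5 · 7 · 17, which has 5 distinct prime factors.

5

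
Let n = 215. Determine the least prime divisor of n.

215 is odd.
Digit sum 8, not divisible by 3.
Ends in 5: divisible by 5.

5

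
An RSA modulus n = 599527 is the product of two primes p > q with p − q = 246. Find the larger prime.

907

Since p = q + 246, we have 599527 = q(q + 246), so q² + 246q − 599527 = 0.
Discriminant: 246² + 4·599527 = 60516 + 2398108 = 2458624; √2458624 = 1568.
q = (−246 + 1568)/2 = 661, and p = q + 246 = 907.
Check: 661 · 907 = 599527.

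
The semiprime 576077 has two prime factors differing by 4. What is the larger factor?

761

Since p = q + 4, we have 576077 = q(q + 4), so q² + 4q − 576077 = 0.
Discriminant: 4² + 4·576077 = 16 + 2304308 = 2304324; √2304324 = 1518.
q = (−4 + 1518)/2 = 757, and p = q + 4 = 761.
Check: 757 · 761 = 576077.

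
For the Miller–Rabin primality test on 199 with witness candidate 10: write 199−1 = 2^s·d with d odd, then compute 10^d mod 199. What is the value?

1

199 − 1 = 198 = 2^1 · 99, so d = 99.
10^1 ≡ 10 (mod 199)
10^2 ≡ 10^2 = 100 ≡ 100 (mod 199)
10^4 ≡ 100^2 = 10000 ≡ 50 (mod 199)
10^8 ≡ 50^2 = 2500 ≡ 112 (mod 199)
10^16 ≡ 112^2 = 12544 ≡ 7 (mod 199)
10^32 ≡ 7^2 = 49 ≡ 49 (mod 199)
10^64 ≡ 49^2 = 2401 ≡ 13 (mod 199)
99 = 64 + 32 + 2 + 1 in binary powers of 2.
So 10^99 ≡ 13 · 49 · 100 · 10 ≡ 1 (mod 199).
Since 10^d ≡ 1 (mod 199), base 10 does not prove 199 composite.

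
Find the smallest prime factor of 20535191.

20535191 is odd.
Digit sum 26, not divisible by 3.
Ends in 1: not divisible by 5.
7: 20535191 = 7·2933598 + 5
11: 20535191 = 11·1866835 + 6
13: 20535191 = 13·1579630 + 1
17: 20535191 = 17·1207952 + 7
19: 20535191 = 19·1080799 + 10
23: 20535191 = 23·892834 + 9
29: 20535191 = 29·708110 + 1
31: 20535191 = 31·662425 + 16
37: 20535191 = 37·555005 + 6
41: 20535191 = 41·500858 + 13
43: 20535191 = 43·477562 + 25
47: 20535191 = 47·436918 + 45
53: 20535191 = 53·387456 + 23
59: 20535191 = 59·348054 + 5
61: 20535191 = 61·336642 + 29
67: 20535191 = 67·306495 + 26
71: 20535191 = 71·289228 + 3
73: 20535191 = 73·281303 + 72
79: 20535191 = 79·259939 + 10
83: 20535191 = 83·247411 + 78
89: 20535191 = 89·230732 + 43
97: 20535191 = 97·211703

97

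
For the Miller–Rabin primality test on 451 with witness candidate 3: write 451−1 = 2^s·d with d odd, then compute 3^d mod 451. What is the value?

331

451 − 1 = 450 = 2^1 · 225, so d = 225.
3^1 ≡ 3 (mod 451)
3^2 ≡ 3^2 = 9 ≡ 9 (mod 451)
3^4 ≡ 9^2 = 81 ≡ 81 (mod 451)
3^8 ≡ 81^2 = 6561 ≡ 247 (mod 451)
3^16 ≡ 247^2 = 61009 ≡ 124 (mod 451)
3^32 ≡ 124^2 = 15376 ≡ 42 (mod 451)
3^64 ≡ 42^2 = 1764 ≡ 411 (mod 451)
3^128 ≡ 411^2 = 168921 ≡ 247 (mod 451)
225 = 128 + 64 + 32 + 1 in binary powers of 2.
So 3^225 ≡ 247 · 411 · 42 · 3 ≡ 331 (mod 451).
Squaring chain: 331; never reaches −1, so base 3 is a Miller–Rabin witness that 451 is composite.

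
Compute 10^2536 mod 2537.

547

10^1 ≡ 10 (mod 2537)
10^2 ≡ 10^2 = 100 ≡ 100 (mod 2537)
10^4 ≡ 100^2 = 10000 ≡ 2389 (mod 2537)
10^8 ≡ 2389^2 = 5707321 ≡ 1608 (mod 2537)
10^16 ≡ 1608^2 = 2585664 ≡ 461 (mod 2537)
10^32 ≡ 461^2 = 212521 ≡ 1950 (mod 2537)
10^64 ≡ 1950^2 = 3802500 ≡ 2074 (mod 2537)
10^128 ≡ 2074^2 = 4301476 ≡ 1261 (mod 2537)
10^256 ≡ 1261^2 = 1590121 ≡ 1959 (mod 2537)
10^512 ≡ 1959^2 = 3837681 ≡ 1737 (mod 2537)
10^1024 ≡ 1737^2 = 3017169 ≡ 676 (mod 2537)
10^2048 ≡ 676^2 = 456976 ≡ 316 (mod 2537)
2536 = 2048 + 256 + 128 + 64 + 32 + 8 in binary powers of 2.
So 10^2536 ≡ 316 · 1959 · 1261 · 2074 · 1950 · 1608 ≡ 547 (mod 2537).
Since 547 ≠ 1, base 10 is a Fermat witness: 2537 is composite.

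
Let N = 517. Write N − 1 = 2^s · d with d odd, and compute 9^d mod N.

478

517 − 1 = 516 = 2^2 · 129, so d = 129.
9^1 ≡ 9 (mod 517)
9^2 ≡ 9^2 = 81 ≡ 81 (mod 517)
9^4 ≡ 81^2 = 6561 ≡ 357 (mod 517)
9^8 ≡ 357^2 = 127449 ≡ 267 (mod 517)
9^16 ≡ 267^2 = 71289 ≡ 460 (mod 517)
9^32 ≡ 460^2 = 211600 ≡ 147 (mod 517)
9^64 ≡ 147^2 = 21609 ≡ 412 (mod 517)
9^128 ≡ 412^2 = 169744 ≡ 168 (mod 517)
129 = 128 + 1 in binary powers of 2.
So 9^129 ≡ 168 · 9 ≡ 478 (mod 517).
Squaring chain: 478 → 487; never reaches −1, so base 9 is a Miller–Rabin witness that 517 is composite.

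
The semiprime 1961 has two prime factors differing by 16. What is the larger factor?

53

Since p = q + 16, we have 1961 = q(q + 16), so q² + 16q − 1961 = 0.
Discriminant: 16² + 4·1961 = 256 + 7844 = 8100; √8100 = 90.
q = (−16 + 90)/2 = 37, and p = q + 16 = 53.
Check: 37 · 53 = 1961.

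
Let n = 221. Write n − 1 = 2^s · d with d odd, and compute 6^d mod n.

150

221 − 1 = 220 = 2^2 · 55, so d = 55.
6^1 ≡ 6 (mod 221)
6^2 ≡ 6^2 = 36 ≡ 36 (mod 221)
6^4 ≡ 36^2 = 1296 ≡ 191 (mod 221)
6^8 ≡ 191^2 = 36481 ≡ 16 (mod 221)
6^16 ≡ 16^2 = 256 ≡ 35 (mod 221)
6^32 ≡ 35^2 = 1225 ≡ 120 (mod 221)
55 = 32 + 16 + 4 + 2 + 1 in binary powers of 2.
So 6^55 ≡ 120 · 35 · 191 · 36 · 6 ≡ 150 (mod 221).
Squaring chain: 150 → 179; never reaches −1, so base 6 is a Miller–Rabin witness that 221 is composite.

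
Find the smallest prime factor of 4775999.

47

4775999 is odd.
Digit sum 50, not divisible by 3.
Ends in 9: not divisible by 5.
7: 4775999 = 7·682285 + 4
11: 4775999 = 11·434181 + 8
13: 4775999 = 13·367384 + 7
17: 4775999 = 17·280941 + 2
19: 4775999 = 19·251368 + 7
23: 4775999 = 23·207652 + 3
29: 4775999 = 29·164689 + 18
31: 4775999 = 31·154064 + 15
37: 4775999 = 37·129081 + 2
41: 4775999 = 41·116487 + 32
43: 4775999 = 43·111069 + 32
47: 4775999 = 47·101617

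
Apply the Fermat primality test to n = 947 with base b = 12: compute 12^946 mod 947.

12^1 ≡ 12 (mod 947)
12^2 ≡ 12^2 = 144 ≡ 144 (mod 947)
12^4 ≡ 144^2 = 20736 ≡ 849 (mod 947)
12^8 ≡ 849^2 = 720801 ≡ 134 (mod 947)
12^16 ≡ 134^2 = 17956 ≡ 910 (mod 947)
12^32 ≡ 910^2 = 828100 ≡ 422 (mod 947)
12^64 ≡ 422^2 = 178084 ≡ 48 (mod 947)
12^128 ≡ 48^2 = 2304 ≡ 410 (mod 947)
12^256 ≡ 410^2 = 168100 ≡ 481 (mod 947)
12^512 ≡ 481^2 = 231361 ≡ 293 (mod 947)
946 = 512 + 256 + 128 + 32 + 16 + 2 in binary powers of 2.
So 12^946 ≡ 293 · 481 · 410 · 422 · 910 · 144 ≡ 1 (mod 947).
Since the result is 1, base 12 gives no evidence that 947 is composite.

1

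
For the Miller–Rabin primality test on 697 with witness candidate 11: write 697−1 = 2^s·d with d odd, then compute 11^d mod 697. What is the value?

697 − 1 = 696 = 2^3 · 87, so d = 87.
11^1 ≡ 11 (mod 697)
11^2 ≡ 11^2 = 121 ≡ 121 (mod 697)
11^4 ≡ 121^2 = 14641 ≡ 4 (mod 697)
11^8 ≡ 4^2 = 16 ≡ 16 (mod 697)
11^16 ≡ 16^2 = 256 ≡ 256 (mod 697)
11^32 ≡ 256^2 = 65536 ≡ 18 (mod 697)
11^64 ≡ 18^2 = 324 ≡ 324 (mod 697)
87 = 64 + 16 + 4 + 2 + 1 in binary powers of 2.
So 11^87 ≡ 324 · 256 · 4 · 121 · 11 ≡ 445 (mod 697).
Squaring chain: 445 → 77 → 353; never reaches −1, so base 11 is a Miller–Rabin witness that 697 is composite.

445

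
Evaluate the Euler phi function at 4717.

4576

Factor: 4717 = 53 · 89.
φ(4717) = (53−1) · (89−1) = 52 · 88 = 4576.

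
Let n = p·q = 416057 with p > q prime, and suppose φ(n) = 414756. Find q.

563

φ(n) = (p−1)(q−1) = n − (p+q) + 1, so p + q = 416057 − 414756 + 1 = 1302.
p and q are the roots of t² − 1302t + 416057 = 0.
Discriminant: 1302² − 4·416057 = 1695204 − 1664228 = 30976; √30976 = 176.
q = (1302 − 176)/2 = 563, p = (1302 + 176)/2 = 739.
Check: 563 · 739 = 416057.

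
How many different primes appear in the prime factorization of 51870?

6

51870 = 2 · 25935
25935 = 3 · 8645
8645 = 5 · 1729
1729 = 7 · 247
247 = 13 · 19
51870 = 2 · 3 · 5 · 7 · 13 · 19, which has 6 distinct prime factors.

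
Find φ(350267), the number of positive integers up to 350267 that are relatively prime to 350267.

329472

Factor: 350267 = 23 · 97 · 157.
φ(350267) = (23−1) · (97−1) · (157−1) = 22 · 96 · 156 = 329472.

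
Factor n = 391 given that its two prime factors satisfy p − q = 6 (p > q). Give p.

23

Since p = q + 6, we have 391 = q(q + 6), so q² + 6q − 391 = 0.
Discriminant: 6² + 4·391 = 36 + 1564 = 1600; √1600 = 40.
q = (−6 + 40)/2 = 17, and p = q + 6 = 23.
Check: 17 · 23 = 391.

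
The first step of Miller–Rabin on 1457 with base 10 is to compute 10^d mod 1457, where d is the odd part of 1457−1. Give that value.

1457 − 1 = 1456 = 2^4 · 91, so d = 91.
10^1 ≡ 10 (mod 1457)
10^2 ≡ 10^2 = 100 ≡ 100 (mod 1457)
10^4 ≡ 100^2 = 10000 ≡ 1258 (mod 1457)
10^8 ≡ 1258^2 = 1582564 ≡ 262 (mod 1457)
10^16 ≡ 262^2 = 68644 ≡ 165 (mod 1457)
10^32 ≡ 165^2 = 27225 ≡ 999 (mod 1457)
10^64 ≡ 999^2 = 998001 ≡ 1413 (mod 1457)
91 = 64 + 16 + 8 + 2 + 1 in binary powers of 2.
So 10^91 ≡ 1413 · 165 · 262 · 100 · 10 ≡ 785 (mod 1457).
Squaring chain: 785 → 1371 → 111 → 665; never reaches −1, so base 10 is a Miller–Rabin witness that 1457 is composite.

785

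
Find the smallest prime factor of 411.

411 is odd.
Digit sum 6, divisible by 3.

3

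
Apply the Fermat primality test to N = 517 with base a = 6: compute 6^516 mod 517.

159

6^1 ≡ 6 (mod 517)
6^2 ≡ 6^2 = 36 ≡ 36 (mod 517)
6^4 ≡ 36^2 = 1296 ≡ 262 (mod 517)
6^8 ≡ 262^2 = 68644 ≡ 400 (mod 517)
6^16 ≡ 400^2 = 160000 ≡ 247 (mod 517)
6^32 ≡ 247^2 = 61009 ≡ 3 (mod 517)
6^64 ≡ 3^2 = 9 ≡ 9 (mod 517)
6^128 ≡ 9^2 = 81 ≡ 81 (mod 517)
6^256 ≡ 81^2 = 6561 ≡ 357 (mod 517)
6^512 ≡ 357^2 = 127449 ≡ 267 (mod 517)
516 = 512 + 4 in binary powers of 2.
So 6^516 ≡ 267 · 262 ≡ 159 (mod 517).
Since 159 ≠ 1, base 6 is a Fermat witness: 517 is composite.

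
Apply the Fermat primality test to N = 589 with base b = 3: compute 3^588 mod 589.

562

3^1 ≡ 3 (mod 589)
3^2 ≡ 3^2 = 9 ≡ 9 (mod 589)
3^4 ≡ 9^2 = 81 ≡ 81 (mod 589)
3^8 ≡ 81^2 = 6561 ≡ 82 (mod 589)
3^16 ≡ 82^2 = 6724 ≡ 245 (mod 589)
3^32 ≡ 245^2 = 60025 ≡ 536 (mod 589)
3^64 ≡ 536^2 = 287296 ≡ 453 (mod 589)
3^128 ≡ 453^2 = 205209 ≡ 237 (mod 589)
3^256 ≡ 237^2 = 56169 ≡ 214 (mod 589)
3^512 ≡ 214^2 = 45796 ≡ 443 (mod 589)
588 = 512 + 64 + 8 + 4 in binary powers of 2.
So 3^588 ≡ 443 · 453 · 82 · 81 ≡ 562 (mod 589).
Since 562 ≠ 1, base 3 is a Fermat witness: 589 is composite.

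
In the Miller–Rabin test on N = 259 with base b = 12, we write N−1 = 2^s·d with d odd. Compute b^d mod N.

259 − 1 = 258 = 2^1 · 129, so d = 129.
12^1 ≡ 12 (mod 259)
12^2 ≡ 12^2 = 144 ≡ 144 (mod 259)
12^4 ≡ 144^2 = 20736 ≡ 16 (mod 259)
12^8 ≡ 16^2 = 256 ≡ 256 (mod 259)
12^16 ≡ 256^2 = 65536 ≡ 9 (mod 259)
12^32 ≡ 9^2 = 81 ≡ 81 (mod 259)
12^64 ≡ 81^2 = 6561 ≡ 86 (mod 259)
12^128 ≡ 86^2 = 7396 ≡ 144 (mod 259)
129 = 128 + 1 in binary powers of 2.
So 12^129 ≡ 144 · 12 ≡ 174 (mod 259).
Squaring chain: 174; never reaches −1, so base 12 is a Miller–Rabin witness that 259 is composite.

174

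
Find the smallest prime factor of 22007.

22007 is odd.
Digit sum 11, not divisible by 3.
Ends in 7: not divisible by 5.
7: 22007 = 7·3143 + 6
11: 22007 = 11·2000 + 7
13: 22007 = 13·1692 + 11
17: 22007 = 17·1294 + 9
19: 22007 = 19·1158 + 5
23: 22007 = 23·956 + 19
29: 22007 = 29·758 + 25
31: 22007 = 31·709 + 28
37: 22007 = 37·594 + 29
41: 22007 = 41·536 + 31
43: 22007 = 43·511 + 34
47: 22007 = 47·468 + 11
53: 22007 = 53·415 + 12
59: 22007 = 59·373

59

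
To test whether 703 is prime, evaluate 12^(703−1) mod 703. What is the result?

12^1 ≡ 12 (mod 703)
12^2 ≡ 12^2 = 144 ≡ 144 (mod 703)
12^4 ≡ 144^2 = 20736 ≡ 349 (mod 703)
12^8 ≡ 349^2 = 121801 ≡ 182 (mod 703)
12^16 ≡ 182^2 = 33124 ≡ 83 (mod 703)
12^32 ≡ 83^2 = 6889 ≡ 562 (mod 703)
12^64 ≡ 562^2 = 315844 ≡ 197 (mod 703)
12^128 ≡ 197^2 = 38809 ≡ 144 (mod 703)
12^256 ≡ 144^2 = 20736 ≡ 349 (mod 703)
12^512 ≡ 349^2 = 121801 ≡ 182 (mod 703)
702 = 512 + 128 + 32 + 16 + 8 + 4 + 2 in binary powers of 2.
So 12^702 ≡ 182 · 144 · 562 · 83 · 182 · 349 · 144 ≡ 1 (mod 703).
Since the result is 1, base 12 gives no evidence that 703 is composite.

1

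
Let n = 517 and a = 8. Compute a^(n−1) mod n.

410

8^1 ≡ 8 (mod 517)
8^2 ≡ 8^2 = 64 ≡ 64 (mod 517)
8^4 ≡ 64^2 = 4096 ≡ 477 (mod 517)
8^8 ≡ 477^2 = 227529 ≡ 49 (mod 517)
8^16 ≡ 49^2 = 2401 ≡ 333 (mod 517)
8^32 ≡ 333^2 = 110889 ≡ 251 (mod 517)
8^64 ≡ 251^2 = 63001 ≡ 444 (mod 517)
8^128 ≡ 444^2 = 197136 ≡ 159 (mod 517)
8^256 ≡ 159^2 = 25281 ≡ 465 (mod 517)
8^512 ≡ 465^2 = 216225 ≡ 119 (mod 517)
516 = 512 + 4 in binary powers of 2.
So 8^516 ≡ 119 · 477 ≡ 410 (mod 517).
Since 410 ≠ 1, base 8 is a Fermat witness: 517 is composite.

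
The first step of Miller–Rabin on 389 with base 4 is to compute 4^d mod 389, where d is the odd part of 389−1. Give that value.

389 − 1 = 388 = 2^2 · 97, so d = 97.
4^1 ≡ 4 (mod 389)
4^2 ≡ 4^2 = 16 ≡ 16 (mod 389)
4^4 ≡ 16^2 = 256 ≡ 256 (mod 389)
4^8 ≡ 256^2 = 65536 ≡ 184 (mod 389)
4^16 ≡ 184^2 = 33856 ≡ 13 (mod 389)
4^32 ≡ 13^2 = 169 ≡ 169 (mod 389)
4^64 ≡ 169^2 = 28561 ≡ 164 (mod 389)
97 = 64 + 32 + 1 in binary powers of 2.
So 4^97 ≡ 164 · 169 · 4 ≡ 388 (mod 389).
Since 4^d ≡ 388 (mod 389), base 4 does not prove 389 composite.

388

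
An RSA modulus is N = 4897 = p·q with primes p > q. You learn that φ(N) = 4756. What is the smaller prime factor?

φ(n) = (p−1)(q−1) = n − (p+q) + 1, so p + q = 4897 − 4756 + 1 = 142.
p and q are the roots of t² − 142t + 4897 = 0.
Discriminant: 142² − 4·4897 = 20164 − 19588 = 576; √576 = 24.
q = (142 − 24)/2 = 59, p = (142 + 24)/2 = 83.
Check: 59 · 83 = 4897.

59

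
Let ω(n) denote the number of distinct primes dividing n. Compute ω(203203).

4

203203 = 7^2 · 4147
4147 = 11 · 377
377 = 13 · 29
203203 = 7^2 · 11 · 13 · 29, which has 4 distinct prime factors.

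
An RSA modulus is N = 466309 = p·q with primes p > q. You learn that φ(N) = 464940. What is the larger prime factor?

φ(n) = (p−1)(q−1) = n − (p+q) + 1, so p + q = 466309 − 464940 + 1 = 1370.
p and q are the roots of t² − 1370t + 466309 = 0.
Discriminant: 1370² − 4·466309 = 1876900 − 1865236 = 11664; √11664 = 108.
q = (1370 − 108)/2 = 631, p = (1370 + 108)/2 = 739.
Check: 631 · 739 = 466309.

739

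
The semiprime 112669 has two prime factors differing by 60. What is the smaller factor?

307

Since p = q + 60, we have 112669 = q(q + 60), so q² + 60q − 112669 = 0.
Discriminant: 60² + 4·112669 = 3600 + 450676 = 454276; √454276 = 674.
q = (−60 + 674)/2 = 307, and p = q + 60 = 367.
Check: 307 · 367 = 112669.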